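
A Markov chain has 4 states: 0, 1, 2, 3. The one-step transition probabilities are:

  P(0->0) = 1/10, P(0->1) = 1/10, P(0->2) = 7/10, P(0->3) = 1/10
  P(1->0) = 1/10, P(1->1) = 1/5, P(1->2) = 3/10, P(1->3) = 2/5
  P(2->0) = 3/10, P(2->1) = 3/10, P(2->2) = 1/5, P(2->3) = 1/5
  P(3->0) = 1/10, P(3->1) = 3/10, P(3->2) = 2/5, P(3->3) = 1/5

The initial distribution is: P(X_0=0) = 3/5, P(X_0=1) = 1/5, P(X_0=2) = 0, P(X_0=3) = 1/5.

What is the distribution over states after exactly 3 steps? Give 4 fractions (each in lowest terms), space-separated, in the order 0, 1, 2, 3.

Propagating the distribution step by step (d_{t+1} = d_t * P):
d_0 = (0=3/5, 1=1/5, 2=0, 3=1/5)
  d_1[0] = 3/5*1/10 + 1/5*1/10 + 0*3/10 + 1/5*1/10 = 1/10
  d_1[1] = 3/5*1/10 + 1/5*1/5 + 0*3/10 + 1/5*3/10 = 4/25
  d_1[2] = 3/5*7/10 + 1/5*3/10 + 0*1/5 + 1/5*2/5 = 14/25
  d_1[3] = 3/5*1/10 + 1/5*2/5 + 0*1/5 + 1/5*1/5 = 9/50
d_1 = (0=1/10, 1=4/25, 2=14/25, 3=9/50)
  d_2[0] = 1/10*1/10 + 4/25*1/10 + 14/25*3/10 + 9/50*1/10 = 53/250
  d_2[1] = 1/10*1/10 + 4/25*1/5 + 14/25*3/10 + 9/50*3/10 = 33/125
  d_2[2] = 1/10*7/10 + 4/25*3/10 + 14/25*1/5 + 9/50*2/5 = 151/500
  d_2[3] = 1/10*1/10 + 4/25*2/5 + 14/25*1/5 + 9/50*1/5 = 111/500
d_2 = (0=53/250, 1=33/125, 2=151/500, 3=111/500)
  d_3[0] = 53/250*1/10 + 33/125*1/10 + 151/500*3/10 + 111/500*1/10 = 401/2500
  d_3[1] = 53/250*1/10 + 33/125*1/5 + 151/500*3/10 + 111/500*3/10 = 289/1250
  d_3[2] = 53/250*7/10 + 33/125*3/10 + 151/500*1/5 + 111/500*2/5 = 471/1250
  d_3[3] = 53/250*1/10 + 33/125*2/5 + 151/500*1/5 + 111/500*1/5 = 579/2500
d_3 = (0=401/2500, 1=289/1250, 2=471/1250, 3=579/2500)

Answer: 401/2500 289/1250 471/1250 579/2500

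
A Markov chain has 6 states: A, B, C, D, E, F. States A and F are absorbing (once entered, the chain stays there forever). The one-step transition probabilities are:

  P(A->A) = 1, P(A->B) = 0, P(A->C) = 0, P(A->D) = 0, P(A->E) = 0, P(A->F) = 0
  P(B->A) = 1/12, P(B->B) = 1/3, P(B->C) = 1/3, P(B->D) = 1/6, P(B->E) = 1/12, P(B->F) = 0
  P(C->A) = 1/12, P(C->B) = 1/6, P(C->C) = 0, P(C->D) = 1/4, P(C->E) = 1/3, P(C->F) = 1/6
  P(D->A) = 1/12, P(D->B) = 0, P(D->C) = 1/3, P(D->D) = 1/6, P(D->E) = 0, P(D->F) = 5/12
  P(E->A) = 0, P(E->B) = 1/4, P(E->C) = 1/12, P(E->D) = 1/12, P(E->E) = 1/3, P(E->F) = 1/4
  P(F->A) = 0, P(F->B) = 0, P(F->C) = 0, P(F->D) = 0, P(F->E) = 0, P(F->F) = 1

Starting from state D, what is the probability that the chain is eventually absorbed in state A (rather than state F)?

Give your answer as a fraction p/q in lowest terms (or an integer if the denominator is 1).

Let a_i = P(absorbed in A | start in state i).
Boundary conditions: a_A = 1, a_F = 0.
For each transient state i, a_i = sum_j P(i->j) * a_j:
  a_B = 1/12*a_A + 1/3*a_B + 1/3*a_C + 1/6*a_D + 1/12*a_E + 0*a_F
  a_C = 1/12*a_A + 1/6*a_B + 0*a_C + 1/4*a_D + 1/3*a_E + 1/6*a_F
  a_D = 1/12*a_A + 0*a_B + 1/3*a_C + 1/6*a_D + 0*a_E + 5/12*a_F
  a_E = 0*a_A + 1/4*a_B + 1/12*a_C + 1/12*a_D + 1/3*a_E + 1/4*a_F

Substituting a_A = 1 and a_F = 0, rearrange to (I - Q) a = r where r[i] = P(i -> A):
  [2/3, -1/3, -1/6, -1/12] . (a_B, a_C, a_D, a_E) = 1/12
  [-1/6, 1, -1/4, -1/3] . (a_B, a_C, a_D, a_E) = 1/12
  [0, -1/3, 5/6, 0] . (a_B, a_C, a_D, a_E) = 1/12
  [-1/4, -1/12, -1/12, 2/3] . (a_B, a_C, a_D, a_E) = 0

Solving yields:
  a_B = 1517/4768
  a_C = 1163/4768
  a_D = 471/2384
  a_E = 26/149

Starting state is D, so the absorption probability is a_D = 471/2384.

Answer: 471/2384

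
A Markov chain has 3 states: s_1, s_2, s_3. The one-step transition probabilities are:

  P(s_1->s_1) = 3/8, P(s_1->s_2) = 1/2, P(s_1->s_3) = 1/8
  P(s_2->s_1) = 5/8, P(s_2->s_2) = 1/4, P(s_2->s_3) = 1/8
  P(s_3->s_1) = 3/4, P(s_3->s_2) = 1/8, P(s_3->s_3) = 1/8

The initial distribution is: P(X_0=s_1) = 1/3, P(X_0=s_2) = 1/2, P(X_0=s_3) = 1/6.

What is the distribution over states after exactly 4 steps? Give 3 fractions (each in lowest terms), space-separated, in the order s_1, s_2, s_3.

Propagating the distribution step by step (d_{t+1} = d_t * P):
d_0 = (s_1=1/3, s_2=1/2, s_3=1/6)
  d_1[s_1] = 1/3*3/8 + 1/2*5/8 + 1/6*3/4 = 9/16
  d_1[s_2] = 1/3*1/2 + 1/2*1/4 + 1/6*1/8 = 5/16
  d_1[s_3] = 1/3*1/8 + 1/2*1/8 + 1/6*1/8 = 1/8
d_1 = (s_1=9/16, s_2=5/16, s_3=1/8)
  d_2[s_1] = 9/16*3/8 + 5/16*5/8 + 1/8*3/4 = 1/2
  d_2[s_2] = 9/16*1/2 + 5/16*1/4 + 1/8*1/8 = 3/8
  d_2[s_3] = 9/16*1/8 + 5/16*1/8 + 1/8*1/8 = 1/8
d_2 = (s_1=1/2, s_2=3/8, s_3=1/8)
  d_3[s_1] = 1/2*3/8 + 3/8*5/8 + 1/8*3/4 = 33/64
  d_3[s_2] = 1/2*1/2 + 3/8*1/4 + 1/8*1/8 = 23/64
  d_3[s_3] = 1/2*1/8 + 3/8*1/8 + 1/8*1/8 = 1/8
d_3 = (s_1=33/64, s_2=23/64, s_3=1/8)
  d_4[s_1] = 33/64*3/8 + 23/64*5/8 + 1/8*3/4 = 131/256
  d_4[s_2] = 33/64*1/2 + 23/64*1/4 + 1/8*1/8 = 93/256
  d_4[s_3] = 33/64*1/8 + 23/64*1/8 + 1/8*1/8 = 1/8
d_4 = (s_1=131/256, s_2=93/256, s_3=1/8)

Answer: 131/256 93/256 1/8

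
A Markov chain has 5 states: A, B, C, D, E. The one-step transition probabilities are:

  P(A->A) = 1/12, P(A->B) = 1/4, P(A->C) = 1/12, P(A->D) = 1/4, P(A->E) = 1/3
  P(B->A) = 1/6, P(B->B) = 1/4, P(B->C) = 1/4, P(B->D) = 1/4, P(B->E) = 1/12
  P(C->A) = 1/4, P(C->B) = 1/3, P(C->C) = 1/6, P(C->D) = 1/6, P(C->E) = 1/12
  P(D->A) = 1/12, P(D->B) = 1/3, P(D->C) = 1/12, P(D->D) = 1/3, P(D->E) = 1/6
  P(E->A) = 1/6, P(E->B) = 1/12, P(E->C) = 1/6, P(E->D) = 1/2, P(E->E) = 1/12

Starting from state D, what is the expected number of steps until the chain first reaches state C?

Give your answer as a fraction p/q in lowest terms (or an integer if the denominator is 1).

Answer: 23808/3331

Derivation:
Let h_i = expected steps to first reach C from state i.
Boundary: h_C = 0.
First-step equations for the other states:
  h_A = 1 + 1/12*h_A + 1/4*h_B + 1/12*h_C + 1/4*h_D + 1/3*h_E
  h_B = 1 + 1/6*h_A + 1/4*h_B + 1/4*h_C + 1/4*h_D + 1/12*h_E
  h_D = 1 + 1/12*h_A + 1/3*h_B + 1/12*h_C + 1/3*h_D + 1/6*h_E
  h_E = 1 + 1/6*h_A + 1/12*h_B + 1/6*h_C + 1/2*h_D + 1/12*h_E

Substituting h_C = 0 and rearranging gives the linear system (I - Q) h = 1:
  [11/12, -1/4, -1/4, -1/3] . (h_A, h_B, h_D, h_E) = 1
  [-1/6, 3/4, -1/4, -1/12] . (h_A, h_B, h_D, h_E) = 1
  [-1/12, -1/3, 2/3, -1/6] . (h_A, h_B, h_D, h_E) = 1
  [-1/6, -1/12, -1/2, 11/12] . (h_A, h_B, h_D, h_E) = 1

Solving yields:
  h_A = 23940/3331
  h_B = 20232/3331
  h_D = 23808/3331
  h_E = 22812/3331

Starting state is D, so the expected hitting time is h_D = 23808/3331.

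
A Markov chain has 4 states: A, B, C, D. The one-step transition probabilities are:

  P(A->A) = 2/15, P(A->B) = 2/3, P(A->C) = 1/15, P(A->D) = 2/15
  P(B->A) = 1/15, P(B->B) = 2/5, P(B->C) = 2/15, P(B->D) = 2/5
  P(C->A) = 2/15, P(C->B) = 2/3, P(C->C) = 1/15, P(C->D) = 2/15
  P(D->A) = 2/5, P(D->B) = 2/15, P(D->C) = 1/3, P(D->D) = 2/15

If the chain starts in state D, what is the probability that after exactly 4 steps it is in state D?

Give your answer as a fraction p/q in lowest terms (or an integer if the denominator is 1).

Answer: 12518/50625

Derivation:
Computing P^4 by repeated multiplication:
P^1 =
  A: [2/15, 2/3, 1/15, 2/15]
  B: [1/15, 2/5, 2/15, 2/5]
  C: [2/15, 2/3, 1/15, 2/15]
  D: [2/5, 2/15, 1/3, 2/15]
P^2 =
  A: [28/225, 94/225, 11/75, 14/45]
  B: [16/75, 26/75, 1/5, 6/25]
  C: [28/225, 94/225, 11/75, 14/45]
  D: [4/25, 14/25, 1/9, 38/225]
P^3 =
  A: [212/1125, 146/375, 599/3375, 826/3375]
  B: [196/1125, 502/1125, 173/1125, 254/1125]
  C: [212/1125, 146/375, 599/3375, 826/3375]
  D: [476/3375, 1442/3375, 503/3375, 106/375]
P^4 =
  A: [1748/10125, 21886/50625, 7993/50625, 1334/5625]
  B: [2764/16875, 1442/3375, 881/5625, 4258/16875]
  C: [1748/10125, 21886/50625, 7993/50625, 1334/5625]
  D: [9124/50625, 814/2025, 8633/50625, 12518/50625]

(P^4)[D -> D] = 12518/50625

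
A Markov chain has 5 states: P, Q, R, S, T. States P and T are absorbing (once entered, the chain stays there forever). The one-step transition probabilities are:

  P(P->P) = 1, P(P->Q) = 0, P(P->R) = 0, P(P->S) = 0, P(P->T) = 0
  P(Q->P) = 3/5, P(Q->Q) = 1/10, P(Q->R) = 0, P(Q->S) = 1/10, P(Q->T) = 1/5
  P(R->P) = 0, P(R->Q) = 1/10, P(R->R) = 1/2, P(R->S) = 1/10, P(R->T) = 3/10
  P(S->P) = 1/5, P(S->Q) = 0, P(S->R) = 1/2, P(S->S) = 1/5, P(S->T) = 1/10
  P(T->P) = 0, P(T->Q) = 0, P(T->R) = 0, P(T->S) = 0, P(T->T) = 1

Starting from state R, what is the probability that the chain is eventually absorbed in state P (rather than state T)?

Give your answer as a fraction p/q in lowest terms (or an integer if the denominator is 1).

Let a_i = P(absorbed in P | start in state i).
Boundary conditions: a_P = 1, a_T = 0.
For each transient state i, a_i = sum_j P(i->j) * a_j:
  a_Q = 3/5*a_P + 1/10*a_Q + 0*a_R + 1/10*a_S + 1/5*a_T
  a_R = 0*a_P + 1/10*a_Q + 1/2*a_R + 1/10*a_S + 3/10*a_T
  a_S = 1/5*a_P + 0*a_Q + 1/2*a_R + 1/5*a_S + 1/10*a_T

Substituting a_P = 1 and a_T = 0, rearrange to (I - Q) a = r where r[i] = P(i -> P):
  [9/10, 0, -1/10] . (a_Q, a_R, a_S) = 3/5
  [-1/10, 1/2, -1/10] . (a_Q, a_R, a_S) = 0
  [0, -1/2, 4/5] . (a_Q, a_R, a_S) = 1/5

Solving yields:
  a_Q = 22/31
  a_R = 34/155
  a_S = 12/31

Starting state is R, so the absorption probability is a_R = 34/155.

Answer: 34/155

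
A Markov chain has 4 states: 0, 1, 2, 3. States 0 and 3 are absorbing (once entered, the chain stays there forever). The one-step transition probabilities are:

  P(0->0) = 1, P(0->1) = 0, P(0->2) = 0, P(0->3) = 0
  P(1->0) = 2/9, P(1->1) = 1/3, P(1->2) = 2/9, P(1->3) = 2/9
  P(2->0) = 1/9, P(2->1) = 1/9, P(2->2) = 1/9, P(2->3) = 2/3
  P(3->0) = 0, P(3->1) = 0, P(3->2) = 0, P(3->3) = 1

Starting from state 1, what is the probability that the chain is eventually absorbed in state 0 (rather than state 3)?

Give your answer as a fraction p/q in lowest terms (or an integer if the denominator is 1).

Answer: 9/23

Derivation:
Let a_i = P(absorbed in 0 | start in state i).
Boundary conditions: a_0 = 1, a_3 = 0.
For each transient state i, a_i = sum_j P(i->j) * a_j:
  a_1 = 2/9*a_0 + 1/3*a_1 + 2/9*a_2 + 2/9*a_3
  a_2 = 1/9*a_0 + 1/9*a_1 + 1/9*a_2 + 2/3*a_3

Substituting a_0 = 1 and a_3 = 0, rearrange to (I - Q) a = r where r[i] = P(i -> 0):
  [2/3, -2/9] . (a_1, a_2) = 2/9
  [-1/9, 8/9] . (a_1, a_2) = 1/9

Solving yields:
  a_1 = 9/23
  a_2 = 4/23

Starting state is 1, so the absorption probability is a_1 = 9/23.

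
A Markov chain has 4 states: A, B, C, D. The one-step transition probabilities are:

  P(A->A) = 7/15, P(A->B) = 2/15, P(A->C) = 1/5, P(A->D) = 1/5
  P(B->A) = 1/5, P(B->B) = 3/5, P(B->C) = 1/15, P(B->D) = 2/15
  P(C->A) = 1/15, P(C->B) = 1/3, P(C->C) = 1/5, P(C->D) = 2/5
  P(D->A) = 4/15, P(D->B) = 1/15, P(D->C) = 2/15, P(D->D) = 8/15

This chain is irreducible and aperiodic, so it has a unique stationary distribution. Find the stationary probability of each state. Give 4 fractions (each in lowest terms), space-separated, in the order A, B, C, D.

The stationary distribution satisfies pi = pi * P, i.e.:
  pi_A = 7/15*pi_A + 1/5*pi_B + 1/15*pi_C + 4/15*pi_D
  pi_B = 2/15*pi_A + 3/5*pi_B + 1/3*pi_C + 1/15*pi_D
  pi_C = 1/5*pi_A + 1/15*pi_B + 1/5*pi_C + 2/15*pi_D
  pi_D = 1/5*pi_A + 2/15*pi_B + 2/5*pi_C + 8/15*pi_D
with normalization: pi_A + pi_B + pi_C + pi_D = 1.

Using the first 3 balance equations plus normalization, the linear system A*pi = b is:
  [-8/15, 1/5, 1/15, 4/15] . pi = 0
  [2/15, -2/5, 1/3, 1/15] . pi = 0
  [1/5, 1/15, -4/5, 2/15] . pi = 0
  [1, 1, 1, 1] . pi = 1

Solving yields:
  pi_A = 347/1260
  pi_B = 37/140
  pi_C = 181/1260
  pi_D = 19/60

Verification (pi * P):
  347/1260*7/15 + 37/140*1/5 + 181/1260*1/15 + 19/60*4/15 = 347/1260 = pi_A  (ok)
  347/1260*2/15 + 37/140*3/5 + 181/1260*1/3 + 19/60*1/15 = 37/140 = pi_B  (ok)
  347/1260*1/5 + 37/140*1/15 + 181/1260*1/5 + 19/60*2/15 = 181/1260 = pi_C  (ok)
  347/1260*1/5 + 37/140*2/15 + 181/1260*2/5 + 19/60*8/15 = 19/60 = pi_D  (ok)

Answer: 347/1260 37/140 181/1260 19/60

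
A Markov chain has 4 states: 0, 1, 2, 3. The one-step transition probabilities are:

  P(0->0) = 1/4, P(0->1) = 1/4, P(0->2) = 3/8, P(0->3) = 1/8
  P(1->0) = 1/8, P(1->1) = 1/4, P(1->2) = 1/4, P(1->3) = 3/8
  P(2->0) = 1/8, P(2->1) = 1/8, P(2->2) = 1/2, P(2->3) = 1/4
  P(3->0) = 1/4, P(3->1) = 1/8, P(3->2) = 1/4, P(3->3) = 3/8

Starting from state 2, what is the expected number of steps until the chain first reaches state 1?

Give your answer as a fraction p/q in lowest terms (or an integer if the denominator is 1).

Answer: 400/59

Derivation:
Let h_i = expected steps to first reach 1 from state i.
Boundary: h_1 = 0.
First-step equations for the other states:
  h_0 = 1 + 1/4*h_0 + 1/4*h_1 + 3/8*h_2 + 1/8*h_3
  h_2 = 1 + 1/8*h_0 + 1/8*h_1 + 1/2*h_2 + 1/4*h_3
  h_3 = 1 + 1/4*h_0 + 1/8*h_1 + 1/4*h_2 + 3/8*h_3

Substituting h_1 = 0 and rearranging gives the linear system (I - Q) h = 1:
  [3/4, -3/8, -1/8] . (h_0, h_2, h_3) = 1
  [-1/8, 1/2, -1/4] . (h_0, h_2, h_3) = 1
  [-1/4, -1/4, 5/8] . (h_0, h_2, h_3) = 1

Solving yields:
  h_0 = 344/59
  h_2 = 400/59
  h_3 = 392/59

Starting state is 2, so the expected hitting time is h_2 = 400/59.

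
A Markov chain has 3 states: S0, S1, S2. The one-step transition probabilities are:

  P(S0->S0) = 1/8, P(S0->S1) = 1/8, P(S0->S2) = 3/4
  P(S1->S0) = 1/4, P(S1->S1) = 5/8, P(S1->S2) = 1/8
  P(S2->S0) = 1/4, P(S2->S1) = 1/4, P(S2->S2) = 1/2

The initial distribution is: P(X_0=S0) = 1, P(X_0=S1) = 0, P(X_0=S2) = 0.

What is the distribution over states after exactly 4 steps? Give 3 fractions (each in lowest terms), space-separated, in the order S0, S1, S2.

Answer: 911/4096 353/1024 1773/4096

Derivation:
Propagating the distribution step by step (d_{t+1} = d_t * P):
d_0 = (S0=1, S1=0, S2=0)
  d_1[S0] = 1*1/8 + 0*1/4 + 0*1/4 = 1/8
  d_1[S1] = 1*1/8 + 0*5/8 + 0*1/4 = 1/8
  d_1[S2] = 1*3/4 + 0*1/8 + 0*1/2 = 3/4
d_1 = (S0=1/8, S1=1/8, S2=3/4)
  d_2[S0] = 1/8*1/8 + 1/8*1/4 + 3/4*1/4 = 15/64
  d_2[S1] = 1/8*1/8 + 1/8*5/8 + 3/4*1/4 = 9/32
  d_2[S2] = 1/8*3/4 + 1/8*1/8 + 3/4*1/2 = 31/64
d_2 = (S0=15/64, S1=9/32, S2=31/64)
  d_3[S0] = 15/64*1/8 + 9/32*1/4 + 31/64*1/4 = 113/512
  d_3[S1] = 15/64*1/8 + 9/32*5/8 + 31/64*1/4 = 167/512
  d_3[S2] = 15/64*3/4 + 9/32*1/8 + 31/64*1/2 = 29/64
d_3 = (S0=113/512, S1=167/512, S2=29/64)
  d_4[S0] = 113/512*1/8 + 167/512*1/4 + 29/64*1/4 = 911/4096
  d_4[S1] = 113/512*1/8 + 167/512*5/8 + 29/64*1/4 = 353/1024
  d_4[S2] = 113/512*3/4 + 167/512*1/8 + 29/64*1/2 = 1773/4096
d_4 = (S0=911/4096, S1=353/1024, S2=1773/4096)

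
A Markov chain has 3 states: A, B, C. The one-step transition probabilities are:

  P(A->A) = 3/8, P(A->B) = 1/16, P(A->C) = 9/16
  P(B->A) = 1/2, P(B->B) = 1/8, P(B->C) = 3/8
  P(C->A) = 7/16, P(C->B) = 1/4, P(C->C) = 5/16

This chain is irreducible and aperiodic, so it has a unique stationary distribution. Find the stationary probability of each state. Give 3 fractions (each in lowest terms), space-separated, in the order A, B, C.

The stationary distribution satisfies pi = pi * P, i.e.:
  pi_A = 3/8*pi_A + 1/2*pi_B + 7/16*pi_C
  pi_B = 1/16*pi_A + 1/8*pi_B + 1/4*pi_C
  pi_C = 9/16*pi_A + 3/8*pi_B + 5/16*pi_C
with normalization: pi_A + pi_B + pi_C = 1.

Using the first 2 balance equations plus normalization, the linear system A*pi = b is:
  [-5/8, 1/2, 7/16] . pi = 0
  [1/16, -7/8, 1/4] . pi = 0
  [1, 1, 1] . pi = 1

Solving yields:
  pi_A = 130/309
  pi_B = 47/309
  pi_C = 44/103

Verification (pi * P):
  130/309*3/8 + 47/309*1/2 + 44/103*7/16 = 130/309 = pi_A  (ok)
  130/309*1/16 + 47/309*1/8 + 44/103*1/4 = 47/309 = pi_B  (ok)
  130/309*9/16 + 47/309*3/8 + 44/103*5/16 = 44/103 = pi_C  (ok)

Answer: 130/309 47/309 44/103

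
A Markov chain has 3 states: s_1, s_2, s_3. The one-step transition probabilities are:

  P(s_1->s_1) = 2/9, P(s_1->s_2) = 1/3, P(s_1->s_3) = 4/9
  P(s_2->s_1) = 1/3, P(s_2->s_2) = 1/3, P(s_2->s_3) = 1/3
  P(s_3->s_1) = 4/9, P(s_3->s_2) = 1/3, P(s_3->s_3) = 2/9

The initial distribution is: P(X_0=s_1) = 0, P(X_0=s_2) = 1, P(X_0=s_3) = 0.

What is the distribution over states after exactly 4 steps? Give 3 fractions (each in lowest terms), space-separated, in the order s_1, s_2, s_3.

Propagating the distribution step by step (d_{t+1} = d_t * P):
d_0 = (s_1=0, s_2=1, s_3=0)
  d_1[s_1] = 0*2/9 + 1*1/3 + 0*4/9 = 1/3
  d_1[s_2] = 0*1/3 + 1*1/3 + 0*1/3 = 1/3
  d_1[s_3] = 0*4/9 + 1*1/3 + 0*2/9 = 1/3
d_1 = (s_1=1/3, s_2=1/3, s_3=1/3)
  d_2[s_1] = 1/3*2/9 + 1/3*1/3 + 1/3*4/9 = 1/3
  d_2[s_2] = 1/3*1/3 + 1/3*1/3 + 1/3*1/3 = 1/3
  d_2[s_3] = 1/3*4/9 + 1/3*1/3 + 1/3*2/9 = 1/3
d_2 = (s_1=1/3, s_2=1/3, s_3=1/3)
  d_3[s_1] = 1/3*2/9 + 1/3*1/3 + 1/3*4/9 = 1/3
  d_3[s_2] = 1/3*1/3 + 1/3*1/3 + 1/3*1/3 = 1/3
  d_3[s_3] = 1/3*4/9 + 1/3*1/3 + 1/3*2/9 = 1/3
d_3 = (s_1=1/3, s_2=1/3, s_3=1/3)
  d_4[s_1] = 1/3*2/9 + 1/3*1/3 + 1/3*4/9 = 1/3
  d_4[s_2] = 1/3*1/3 + 1/3*1/3 + 1/3*1/3 = 1/3
  d_4[s_3] = 1/3*4/9 + 1/3*1/3 + 1/3*2/9 = 1/3
d_4 = (s_1=1/3, s_2=1/3, s_3=1/3)

Answer: 1/3 1/3 1/3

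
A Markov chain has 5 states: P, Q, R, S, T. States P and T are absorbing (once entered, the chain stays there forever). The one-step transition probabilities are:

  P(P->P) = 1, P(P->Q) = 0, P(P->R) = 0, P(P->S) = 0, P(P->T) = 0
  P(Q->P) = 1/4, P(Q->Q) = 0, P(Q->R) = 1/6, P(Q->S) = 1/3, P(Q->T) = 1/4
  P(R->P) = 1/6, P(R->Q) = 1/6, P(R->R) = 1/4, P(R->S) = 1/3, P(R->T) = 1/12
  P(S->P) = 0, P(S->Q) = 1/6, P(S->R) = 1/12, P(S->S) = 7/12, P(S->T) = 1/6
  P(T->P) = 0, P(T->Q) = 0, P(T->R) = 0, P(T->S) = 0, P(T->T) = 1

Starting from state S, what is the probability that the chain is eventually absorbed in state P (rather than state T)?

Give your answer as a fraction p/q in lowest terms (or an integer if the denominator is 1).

Let a_i = P(absorbed in P | start in state i).
Boundary conditions: a_P = 1, a_T = 0.
For each transient state i, a_i = sum_j P(i->j) * a_j:
  a_Q = 1/4*a_P + 0*a_Q + 1/6*a_R + 1/3*a_S + 1/4*a_T
  a_R = 1/6*a_P + 1/6*a_Q + 1/4*a_R + 1/3*a_S + 1/12*a_T
  a_S = 0*a_P + 1/6*a_Q + 1/12*a_R + 7/12*a_S + 1/6*a_T

Substituting a_P = 1 and a_T = 0, rearrange to (I - Q) a = r where r[i] = P(i -> P):
  [1, -1/6, -1/3] . (a_Q, a_R, a_S) = 1/4
  [-1/6, 3/4, -1/3] . (a_Q, a_R, a_S) = 1/6
  [-1/6, -1/12, 5/12] . (a_Q, a_R, a_S) = 0

Solving yields:
  a_Q = 151/376
  a_R = 79/188
  a_S = 23/94

Starting state is S, so the absorption probability is a_S = 23/94.

Answer: 23/94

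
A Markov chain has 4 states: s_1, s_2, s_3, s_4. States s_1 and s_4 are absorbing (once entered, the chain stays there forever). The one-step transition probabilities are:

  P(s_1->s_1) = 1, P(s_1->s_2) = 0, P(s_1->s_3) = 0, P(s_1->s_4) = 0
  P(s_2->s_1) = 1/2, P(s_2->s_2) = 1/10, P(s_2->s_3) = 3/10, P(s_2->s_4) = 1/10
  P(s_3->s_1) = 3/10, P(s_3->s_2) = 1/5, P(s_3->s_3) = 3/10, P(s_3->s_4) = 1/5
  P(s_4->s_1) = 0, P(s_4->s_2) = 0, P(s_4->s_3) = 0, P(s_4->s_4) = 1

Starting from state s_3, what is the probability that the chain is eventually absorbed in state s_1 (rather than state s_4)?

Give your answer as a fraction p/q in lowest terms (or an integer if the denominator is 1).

Let a_i = P(absorbed in s_1 | start in state i).
Boundary conditions: a_s_1 = 1, a_s_4 = 0.
For each transient state i, a_i = sum_j P(i->j) * a_j:
  a_s_2 = 1/2*a_s_1 + 1/10*a_s_2 + 3/10*a_s_3 + 1/10*a_s_4
  a_s_3 = 3/10*a_s_1 + 1/5*a_s_2 + 3/10*a_s_3 + 1/5*a_s_4

Substituting a_s_1 = 1 and a_s_4 = 0, rearrange to (I - Q) a = r where r[i] = P(i -> s_1):
  [9/10, -3/10] . (a_s_2, a_s_3) = 1/2
  [-1/5, 7/10] . (a_s_2, a_s_3) = 3/10

Solving yields:
  a_s_2 = 44/57
  a_s_3 = 37/57

Starting state is s_3, so the absorption probability is a_s_3 = 37/57.

Answer: 37/57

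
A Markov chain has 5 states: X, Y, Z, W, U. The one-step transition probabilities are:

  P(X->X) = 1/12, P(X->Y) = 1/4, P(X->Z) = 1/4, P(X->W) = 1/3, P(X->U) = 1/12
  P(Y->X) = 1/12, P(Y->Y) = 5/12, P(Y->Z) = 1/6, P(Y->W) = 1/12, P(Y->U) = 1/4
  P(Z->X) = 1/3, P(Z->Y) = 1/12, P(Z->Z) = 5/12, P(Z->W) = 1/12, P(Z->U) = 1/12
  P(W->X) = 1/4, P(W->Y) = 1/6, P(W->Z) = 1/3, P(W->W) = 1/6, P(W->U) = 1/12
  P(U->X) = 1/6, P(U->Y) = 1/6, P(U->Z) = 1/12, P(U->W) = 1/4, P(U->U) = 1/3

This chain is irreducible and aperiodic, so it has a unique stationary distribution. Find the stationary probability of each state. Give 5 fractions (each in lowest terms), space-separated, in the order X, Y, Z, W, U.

Answer: 2387/12483 297/1387 3296/12483 2146/12483 1981/12483

Derivation:
The stationary distribution satisfies pi = pi * P, i.e.:
  pi_X = 1/12*pi_X + 1/12*pi_Y + 1/3*pi_Z + 1/4*pi_W + 1/6*pi_U
  pi_Y = 1/4*pi_X + 5/12*pi_Y + 1/12*pi_Z + 1/6*pi_W + 1/6*pi_U
  pi_Z = 1/4*pi_X + 1/6*pi_Y + 5/12*pi_Z + 1/3*pi_W + 1/12*pi_U
  pi_W = 1/3*pi_X + 1/12*pi_Y + 1/12*pi_Z + 1/6*pi_W + 1/4*pi_U
  pi_U = 1/12*pi_X + 1/4*pi_Y + 1/12*pi_Z + 1/12*pi_W + 1/3*pi_U
with normalization: pi_X + pi_Y + pi_Z + pi_W + pi_U = 1.

Using the first 4 balance equations plus normalization, the linear system A*pi = b is:
  [-11/12, 1/12, 1/3, 1/4, 1/6] . pi = 0
  [1/4, -7/12, 1/12, 1/6, 1/6] . pi = 0
  [1/4, 1/6, -7/12, 1/3, 1/12] . pi = 0
  [1/3, 1/12, 1/12, -5/6, 1/4] . pi = 0
  [1, 1, 1, 1, 1] . pi = 1

Solving yields:
  pi_X = 2387/12483
  pi_Y = 297/1387
  pi_Z = 3296/12483
  pi_W = 2146/12483
  pi_U = 1981/12483

Verification (pi * P):
  2387/12483*1/12 + 297/1387*1/12 + 3296/12483*1/3 + 2146/12483*1/4 + 1981/12483*1/6 = 2387/12483 = pi_X  (ok)
  2387/12483*1/4 + 297/1387*5/12 + 3296/12483*1/12 + 2146/12483*1/6 + 1981/12483*1/6 = 297/1387 = pi_Y  (ok)
  2387/12483*1/4 + 297/1387*1/6 + 3296/12483*5/12 + 2146/12483*1/3 + 1981/12483*1/12 = 3296/12483 = pi_Z  (ok)
  2387/12483*1/3 + 297/1387*1/12 + 3296/12483*1/12 + 2146/12483*1/6 + 1981/12483*1/4 = 2146/12483 = pi_W  (ok)
  2387/12483*1/12 + 297/1387*1/4 + 3296/12483*1/12 + 2146/12483*1/12 + 1981/12483*1/3 = 1981/12483 = pi_U  (ok)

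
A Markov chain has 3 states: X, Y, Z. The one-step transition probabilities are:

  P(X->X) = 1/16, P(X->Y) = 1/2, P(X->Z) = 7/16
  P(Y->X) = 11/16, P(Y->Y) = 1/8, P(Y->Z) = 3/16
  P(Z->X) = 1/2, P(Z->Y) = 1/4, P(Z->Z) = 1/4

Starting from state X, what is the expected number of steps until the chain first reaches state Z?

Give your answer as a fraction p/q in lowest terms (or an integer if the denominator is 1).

Let h_i = expected steps to first reach Z from state i.
Boundary: h_Z = 0.
First-step equations for the other states:
  h_X = 1 + 1/16*h_X + 1/2*h_Y + 7/16*h_Z
  h_Y = 1 + 11/16*h_X + 1/8*h_Y + 3/16*h_Z

Substituting h_Z = 0 and rearranging gives the linear system (I - Q) h = 1:
  [15/16, -1/2] . (h_X, h_Y) = 1
  [-11/16, 7/8] . (h_X, h_Y) = 1

Solving yields:
  h_X = 176/61
  h_Y = 208/61

Starting state is X, so the expected hitting time is h_X = 176/61.

Answer: 176/61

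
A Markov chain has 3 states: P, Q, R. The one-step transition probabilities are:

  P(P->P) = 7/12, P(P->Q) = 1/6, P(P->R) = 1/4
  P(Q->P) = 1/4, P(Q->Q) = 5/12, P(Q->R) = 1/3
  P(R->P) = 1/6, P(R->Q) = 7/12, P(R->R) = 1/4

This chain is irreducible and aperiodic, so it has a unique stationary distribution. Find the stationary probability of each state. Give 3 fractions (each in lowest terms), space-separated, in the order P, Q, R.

The stationary distribution satisfies pi = pi * P, i.e.:
  pi_P = 7/12*pi_P + 1/4*pi_Q + 1/6*pi_R
  pi_Q = 1/6*pi_P + 5/12*pi_Q + 7/12*pi_R
  pi_R = 1/4*pi_P + 1/3*pi_Q + 1/4*pi_R
with normalization: pi_P + pi_Q + pi_R = 1.

Using the first 2 balance equations plus normalization, the linear system A*pi = b is:
  [-5/12, 1/4, 1/6] . pi = 0
  [1/6, -7/12, 7/12] . pi = 0
  [1, 1, 1] . pi = 1

Solving yields:
  pi_P = 35/103
  pi_Q = 39/103
  pi_R = 29/103

Verification (pi * P):
  35/103*7/12 + 39/103*1/4 + 29/103*1/6 = 35/103 = pi_P  (ok)
  35/103*1/6 + 39/103*5/12 + 29/103*7/12 = 39/103 = pi_Q  (ok)
  35/103*1/4 + 39/103*1/3 + 29/103*1/4 = 29/103 = pi_R  (ok)

Answer: 35/103 39/103 29/103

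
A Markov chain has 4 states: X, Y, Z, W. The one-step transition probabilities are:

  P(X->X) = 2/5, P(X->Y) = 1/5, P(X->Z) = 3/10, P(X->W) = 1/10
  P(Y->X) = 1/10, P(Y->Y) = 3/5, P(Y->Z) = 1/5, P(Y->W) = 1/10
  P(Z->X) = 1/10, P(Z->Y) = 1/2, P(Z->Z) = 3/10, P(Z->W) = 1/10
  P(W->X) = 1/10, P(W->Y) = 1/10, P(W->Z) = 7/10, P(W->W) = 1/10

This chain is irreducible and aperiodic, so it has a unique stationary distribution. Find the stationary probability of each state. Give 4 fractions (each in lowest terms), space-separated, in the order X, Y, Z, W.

Answer: 1/7 146/315 37/126 1/10

Derivation:
The stationary distribution satisfies pi = pi * P, i.e.:
  pi_X = 2/5*pi_X + 1/10*pi_Y + 1/10*pi_Z + 1/10*pi_W
  pi_Y = 1/5*pi_X + 3/5*pi_Y + 1/2*pi_Z + 1/10*pi_W
  pi_Z = 3/10*pi_X + 1/5*pi_Y + 3/10*pi_Z + 7/10*pi_W
  pi_W = 1/10*pi_X + 1/10*pi_Y + 1/10*pi_Z + 1/10*pi_W
with normalization: pi_X + pi_Y + pi_Z + pi_W = 1.

Using the first 3 balance equations plus normalization, the linear system A*pi = b is:
  [-3/5, 1/10, 1/10, 1/10] . pi = 0
  [1/5, -2/5, 1/2, 1/10] . pi = 0
  [3/10, 1/5, -7/10, 7/10] . pi = 0
  [1, 1, 1, 1] . pi = 1

Solving yields:
  pi_X = 1/7
  pi_Y = 146/315
  pi_Z = 37/126
  pi_W = 1/10

Verification (pi * P):
  1/7*2/5 + 146/315*1/10 + 37/126*1/10 + 1/10*1/10 = 1/7 = pi_X  (ok)
  1/7*1/5 + 146/315*3/5 + 37/126*1/2 + 1/10*1/10 = 146/315 = pi_Y  (ok)
  1/7*3/10 + 146/315*1/5 + 37/126*3/10 + 1/10*7/10 = 37/126 = pi_Z  (ok)
  1/7*1/10 + 146/315*1/10 + 37/126*1/10 + 1/10*1/10 = 1/10 = pi_W  (ok)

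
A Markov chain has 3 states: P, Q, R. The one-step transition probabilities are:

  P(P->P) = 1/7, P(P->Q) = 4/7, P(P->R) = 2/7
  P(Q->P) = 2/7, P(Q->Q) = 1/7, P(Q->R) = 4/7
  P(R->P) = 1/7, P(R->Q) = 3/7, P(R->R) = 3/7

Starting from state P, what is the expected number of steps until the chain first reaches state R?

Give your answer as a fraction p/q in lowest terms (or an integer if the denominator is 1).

Let h_i = expected steps to first reach R from state i.
Boundary: h_R = 0.
First-step equations for the other states:
  h_P = 1 + 1/7*h_P + 4/7*h_Q + 2/7*h_R
  h_Q = 1 + 2/7*h_P + 1/7*h_Q + 4/7*h_R

Substituting h_R = 0 and rearranging gives the linear system (I - Q) h = 1:
  [6/7, -4/7] . (h_P, h_Q) = 1
  [-2/7, 6/7] . (h_P, h_Q) = 1

Solving yields:
  h_P = 5/2
  h_Q = 2

Starting state is P, so the expected hitting time is h_P = 5/2.

Answer: 5/2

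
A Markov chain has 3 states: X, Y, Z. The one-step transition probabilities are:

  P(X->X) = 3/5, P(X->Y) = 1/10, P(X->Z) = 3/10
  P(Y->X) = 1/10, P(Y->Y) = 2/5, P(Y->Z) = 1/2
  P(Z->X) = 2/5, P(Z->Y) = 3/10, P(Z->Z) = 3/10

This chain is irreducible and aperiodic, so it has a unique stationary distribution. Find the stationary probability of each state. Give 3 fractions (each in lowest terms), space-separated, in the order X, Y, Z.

Answer: 9/22 8/33 23/66

Derivation:
The stationary distribution satisfies pi = pi * P, i.e.:
  pi_X = 3/5*pi_X + 1/10*pi_Y + 2/5*pi_Z
  pi_Y = 1/10*pi_X + 2/5*pi_Y + 3/10*pi_Z
  pi_Z = 3/10*pi_X + 1/2*pi_Y + 3/10*pi_Z
with normalization: pi_X + pi_Y + pi_Z = 1.

Using the first 2 balance equations plus normalization, the linear system A*pi = b is:
  [-2/5, 1/10, 2/5] . pi = 0
  [1/10, -3/5, 3/10] . pi = 0
  [1, 1, 1] . pi = 1

Solving yields:
  pi_X = 9/22
  pi_Y = 8/33
  pi_Z = 23/66

Verification (pi * P):
  9/22*3/5 + 8/33*1/10 + 23/66*2/5 = 9/22 = pi_X  (ok)
  9/22*1/10 + 8/33*2/5 + 23/66*3/10 = 8/33 = pi_Y  (ok)
  9/22*3/10 + 8/33*1/2 + 23/66*3/10 = 23/66 = pi_Z  (ok)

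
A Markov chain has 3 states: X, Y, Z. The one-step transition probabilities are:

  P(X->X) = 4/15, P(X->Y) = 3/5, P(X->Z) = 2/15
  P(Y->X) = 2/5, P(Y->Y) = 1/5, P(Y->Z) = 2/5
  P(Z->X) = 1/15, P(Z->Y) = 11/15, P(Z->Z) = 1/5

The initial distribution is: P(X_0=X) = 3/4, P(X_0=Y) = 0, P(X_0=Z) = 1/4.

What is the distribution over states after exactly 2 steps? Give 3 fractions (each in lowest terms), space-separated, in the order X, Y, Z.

Propagating the distribution step by step (d_{t+1} = d_t * P):
d_0 = (X=3/4, Y=0, Z=1/4)
  d_1[X] = 3/4*4/15 + 0*2/5 + 1/4*1/15 = 13/60
  d_1[Y] = 3/4*3/5 + 0*1/5 + 1/4*11/15 = 19/30
  d_1[Z] = 3/4*2/15 + 0*2/5 + 1/4*1/5 = 3/20
d_1 = (X=13/60, Y=19/30, Z=3/20)
  d_2[X] = 13/60*4/15 + 19/30*2/5 + 3/20*1/15 = 289/900
  d_2[Y] = 13/60*3/5 + 19/30*1/5 + 3/20*11/15 = 11/30
  d_2[Z] = 13/60*2/15 + 19/30*2/5 + 3/20*1/5 = 281/900
d_2 = (X=289/900, Y=11/30, Z=281/900)

Answer: 289/900 11/30 281/900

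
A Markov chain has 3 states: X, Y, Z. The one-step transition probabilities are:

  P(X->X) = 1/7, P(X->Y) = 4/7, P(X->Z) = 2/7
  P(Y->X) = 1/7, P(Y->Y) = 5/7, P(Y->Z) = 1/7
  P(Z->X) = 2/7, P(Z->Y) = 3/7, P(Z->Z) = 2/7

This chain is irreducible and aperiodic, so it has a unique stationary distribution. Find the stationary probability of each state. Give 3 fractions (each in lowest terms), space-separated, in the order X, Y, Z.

Answer: 7/41 26/41 8/41

Derivation:
The stationary distribution satisfies pi = pi * P, i.e.:
  pi_X = 1/7*pi_X + 1/7*pi_Y + 2/7*pi_Z
  pi_Y = 4/7*pi_X + 5/7*pi_Y + 3/7*pi_Z
  pi_Z = 2/7*pi_X + 1/7*pi_Y + 2/7*pi_Z
with normalization: pi_X + pi_Y + pi_Z = 1.

Using the first 2 balance equations plus normalization, the linear system A*pi = b is:
  [-6/7, 1/7, 2/7] . pi = 0
  [4/7, -2/7, 3/7] . pi = 0
  [1, 1, 1] . pi = 1

Solving yields:
  pi_X = 7/41
  pi_Y = 26/41
  pi_Z = 8/41

Verification (pi * P):
  7/41*1/7 + 26/41*1/7 + 8/41*2/7 = 7/41 = pi_X  (ok)
  7/41*4/7 + 26/41*5/7 + 8/41*3/7 = 26/41 = pi_Y  (ok)
  7/41*2/7 + 26/41*1/7 + 8/41*2/7 = 8/41 = pi_Z  (ok)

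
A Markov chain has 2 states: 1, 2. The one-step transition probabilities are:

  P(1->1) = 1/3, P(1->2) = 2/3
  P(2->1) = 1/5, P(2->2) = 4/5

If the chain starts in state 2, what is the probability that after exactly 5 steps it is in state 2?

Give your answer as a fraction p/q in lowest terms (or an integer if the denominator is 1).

Computing P^5 by repeated multiplication:
P^1 =
  1: [1/3, 2/3]
  2: [1/5, 4/5]
P^2 =
  1: [11/45, 34/45]
  2: [17/75, 58/75]
P^3 =
  1: [157/675, 518/675]
  2: [259/1125, 866/1125]
P^4 =
  1: [2339/10125, 7786/10125]
  2: [3893/16875, 12982/16875]
P^5 =
  1: [35053/151875, 116822/151875]
  2: [58411/253125, 194714/253125]

(P^5)[2 -> 2] = 194714/253125

Answer: 194714/253125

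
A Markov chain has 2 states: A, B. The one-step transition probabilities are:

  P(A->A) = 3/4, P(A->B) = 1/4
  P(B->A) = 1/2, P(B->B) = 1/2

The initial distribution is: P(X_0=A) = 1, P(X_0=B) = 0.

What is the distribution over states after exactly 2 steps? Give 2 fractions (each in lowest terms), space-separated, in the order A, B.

Propagating the distribution step by step (d_{t+1} = d_t * P):
d_0 = (A=1, B=0)
  d_1[A] = 1*3/4 + 0*1/2 = 3/4
  d_1[B] = 1*1/4 + 0*1/2 = 1/4
d_1 = (A=3/4, B=1/4)
  d_2[A] = 3/4*3/4 + 1/4*1/2 = 11/16
  d_2[B] = 3/4*1/4 + 1/4*1/2 = 5/16
d_2 = (A=11/16, B=5/16)

Answer: 11/16 5/16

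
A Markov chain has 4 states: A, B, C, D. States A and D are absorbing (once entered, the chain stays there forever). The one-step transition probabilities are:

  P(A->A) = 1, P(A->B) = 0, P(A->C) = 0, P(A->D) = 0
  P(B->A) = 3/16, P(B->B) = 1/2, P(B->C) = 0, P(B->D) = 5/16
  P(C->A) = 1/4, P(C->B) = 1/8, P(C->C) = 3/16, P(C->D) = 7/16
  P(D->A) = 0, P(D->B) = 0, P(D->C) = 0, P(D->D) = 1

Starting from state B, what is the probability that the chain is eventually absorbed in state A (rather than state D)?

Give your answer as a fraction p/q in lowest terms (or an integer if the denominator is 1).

Let a_i = P(absorbed in A | start in state i).
Boundary conditions: a_A = 1, a_D = 0.
For each transient state i, a_i = sum_j P(i->j) * a_j:
  a_B = 3/16*a_A + 1/2*a_B + 0*a_C + 5/16*a_D
  a_C = 1/4*a_A + 1/8*a_B + 3/16*a_C + 7/16*a_D

Substituting a_A = 1 and a_D = 0, rearrange to (I - Q) a = r where r[i] = P(i -> A):
  [1/2, 0] . (a_B, a_C) = 3/16
  [-1/8, 13/16] . (a_B, a_C) = 1/4

Solving yields:
  a_B = 3/8
  a_C = 19/52

Starting state is B, so the absorption probability is a_B = 3/8.

Answer: 3/8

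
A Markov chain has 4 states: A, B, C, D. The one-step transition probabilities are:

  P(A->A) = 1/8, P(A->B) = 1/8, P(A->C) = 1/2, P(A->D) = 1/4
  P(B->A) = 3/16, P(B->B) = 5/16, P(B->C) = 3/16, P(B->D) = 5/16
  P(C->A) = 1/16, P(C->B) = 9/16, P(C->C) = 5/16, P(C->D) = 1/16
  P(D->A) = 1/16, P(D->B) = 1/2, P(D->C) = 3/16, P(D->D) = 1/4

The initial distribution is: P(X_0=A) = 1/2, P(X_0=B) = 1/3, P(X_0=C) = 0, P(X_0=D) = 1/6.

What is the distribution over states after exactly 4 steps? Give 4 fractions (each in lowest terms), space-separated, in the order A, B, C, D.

Propagating the distribution step by step (d_{t+1} = d_t * P):
d_0 = (A=1/2, B=1/3, C=0, D=1/6)
  d_1[A] = 1/2*1/8 + 1/3*3/16 + 0*1/16 + 1/6*1/16 = 13/96
  d_1[B] = 1/2*1/8 + 1/3*5/16 + 0*9/16 + 1/6*1/2 = 1/4
  d_1[C] = 1/2*1/2 + 1/3*3/16 + 0*5/16 + 1/6*3/16 = 11/32
  d_1[D] = 1/2*1/4 + 1/3*5/16 + 0*1/16 + 1/6*1/4 = 13/48
d_1 = (A=13/96, B=1/4, C=11/32, D=13/48)
  d_2[A] = 13/96*1/8 + 1/4*3/16 + 11/32*1/16 + 13/48*1/16 = 157/1536
  d_2[B] = 13/96*1/8 + 1/4*5/16 + 11/32*9/16 + 13/48*1/2 = 217/512
  d_2[C] = 13/96*1/2 + 1/4*3/16 + 11/32*5/16 + 13/48*3/16 = 419/1536
  d_2[D] = 13/96*1/4 + 1/4*5/16 + 11/32*1/16 + 13/48*1/4 = 103/512
d_2 = (A=157/1536, B=217/512, C=419/1536, D=103/512)
  d_3[A] = 157/1536*1/8 + 217/512*3/16 + 419/1536*1/16 + 103/512*1/16 = 2995/24576
  d_3[B] = 157/1536*1/8 + 217/512*5/16 + 419/1536*9/16 + 103/512*1/2 = 2453/6144
  d_3[C] = 157/1536*1/2 + 217/512*3/16 + 419/1536*5/16 + 103/512*3/16 = 2077/8192
  d_3[D] = 157/1536*1/4 + 217/512*5/16 + 419/1536*1/16 + 103/512*1/4 = 923/4096
d_3 = (A=2995/24576, B=2453/6144, C=2077/8192, D=923/4096)
  d_4[A] = 2995/24576*1/8 + 2453/6144*3/16 + 2077/8192*1/16 + 923/4096*1/16 = 47195/393216
  d_4[B] = 2995/24576*1/8 + 2453/6144*5/16 + 2077/8192*9/16 + 923/4096*1/2 = 51811/131072
  d_4[C] = 2995/24576*1/2 + 2453/6144*3/16 + 2077/8192*5/16 + 923/4096*3/16 = 101165/393216
  d_4[D] = 2995/24576*1/4 + 2453/6144*5/16 + 2077/8192*1/16 + 923/4096*1/4 = 89423/393216
d_4 = (A=47195/393216, B=51811/131072, C=101165/393216, D=89423/393216)

Answer: 47195/393216 51811/131072 101165/393216 89423/393216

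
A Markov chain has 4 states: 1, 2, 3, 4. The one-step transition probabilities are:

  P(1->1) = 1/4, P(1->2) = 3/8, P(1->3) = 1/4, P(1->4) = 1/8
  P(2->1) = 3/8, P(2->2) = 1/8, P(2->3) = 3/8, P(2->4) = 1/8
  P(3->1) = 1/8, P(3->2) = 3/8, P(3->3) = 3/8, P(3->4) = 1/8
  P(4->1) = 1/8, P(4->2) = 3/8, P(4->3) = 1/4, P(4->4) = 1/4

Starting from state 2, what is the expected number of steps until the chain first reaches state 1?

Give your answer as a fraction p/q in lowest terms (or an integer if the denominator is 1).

Answer: 4

Derivation:
Let h_i = expected steps to first reach 1 from state i.
Boundary: h_1 = 0.
First-step equations for the other states:
  h_2 = 1 + 3/8*h_1 + 1/8*h_2 + 3/8*h_3 + 1/8*h_4
  h_3 = 1 + 1/8*h_1 + 3/8*h_2 + 3/8*h_3 + 1/8*h_4
  h_4 = 1 + 1/8*h_1 + 3/8*h_2 + 1/4*h_3 + 1/4*h_4

Substituting h_1 = 0 and rearranging gives the linear system (I - Q) h = 1:
  [7/8, -3/8, -1/8] . (h_2, h_3, h_4) = 1
  [-3/8, 5/8, -1/8] . (h_2, h_3, h_4) = 1
  [-3/8, -1/4, 3/4] . (h_2, h_3, h_4) = 1

Solving yields:
  h_2 = 4
  h_3 = 5
  h_4 = 5

Starting state is 2, so the expected hitting time is h_2 = 4.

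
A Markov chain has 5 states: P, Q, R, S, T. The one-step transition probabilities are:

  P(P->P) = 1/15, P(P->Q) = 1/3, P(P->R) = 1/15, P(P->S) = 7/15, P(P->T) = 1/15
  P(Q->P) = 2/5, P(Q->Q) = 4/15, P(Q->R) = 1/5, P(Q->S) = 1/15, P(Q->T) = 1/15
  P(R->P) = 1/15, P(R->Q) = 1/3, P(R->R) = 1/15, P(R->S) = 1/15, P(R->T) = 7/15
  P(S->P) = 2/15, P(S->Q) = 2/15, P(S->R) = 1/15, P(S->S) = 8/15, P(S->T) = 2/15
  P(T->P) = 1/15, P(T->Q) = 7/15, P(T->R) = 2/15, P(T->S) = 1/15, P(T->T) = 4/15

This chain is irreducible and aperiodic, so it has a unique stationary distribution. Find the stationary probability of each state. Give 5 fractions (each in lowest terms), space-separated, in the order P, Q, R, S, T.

Answer: 109/610 867/3050 176/1525 79/305 248/1525

Derivation:
The stationary distribution satisfies pi = pi * P, i.e.:
  pi_P = 1/15*pi_P + 2/5*pi_Q + 1/15*pi_R + 2/15*pi_S + 1/15*pi_T
  pi_Q = 1/3*pi_P + 4/15*pi_Q + 1/3*pi_R + 2/15*pi_S + 7/15*pi_T
  pi_R = 1/15*pi_P + 1/5*pi_Q + 1/15*pi_R + 1/15*pi_S + 2/15*pi_T
  pi_S = 7/15*pi_P + 1/15*pi_Q + 1/15*pi_R + 8/15*pi_S + 1/15*pi_T
  pi_T = 1/15*pi_P + 1/15*pi_Q + 7/15*pi_R + 2/15*pi_S + 4/15*pi_T
with normalization: pi_P + pi_Q + pi_R + pi_S + pi_T = 1.

Using the first 4 balance equations plus normalization, the linear system A*pi = b is:
  [-14/15, 2/5, 1/15, 2/15, 1/15] . pi = 0
  [1/3, -11/15, 1/3, 2/15, 7/15] . pi = 0
  [1/15, 1/5, -14/15, 1/15, 2/15] . pi = 0
  [7/15, 1/15, 1/15, -7/15, 1/15] . pi = 0
  [1, 1, 1, 1, 1] . pi = 1

Solving yields:
  pi_P = 109/610
  pi_Q = 867/3050
  pi_R = 176/1525
  pi_S = 79/305
  pi_T = 248/1525

Verification (pi * P):
  109/610*1/15 + 867/3050*2/5 + 176/1525*1/15 + 79/305*2/15 + 248/1525*1/15 = 109/610 = pi_P  (ok)
  109/610*1/3 + 867/3050*4/15 + 176/1525*1/3 + 79/305*2/15 + 248/1525*7/15 = 867/3050 = pi_Q  (ok)
  109/610*1/15 + 867/3050*1/5 + 176/1525*1/15 + 79/305*1/15 + 248/1525*2/15 = 176/1525 = pi_R  (ok)
  109/610*7/15 + 867/3050*1/15 + 176/1525*1/15 + 79/305*8/15 + 248/1525*1/15 = 79/305 = pi_S  (ok)
  109/610*1/15 + 867/3050*1/15 + 176/1525*7/15 + 79/305*2/15 + 248/1525*4/15 = 248/1525 = pi_T  (ok)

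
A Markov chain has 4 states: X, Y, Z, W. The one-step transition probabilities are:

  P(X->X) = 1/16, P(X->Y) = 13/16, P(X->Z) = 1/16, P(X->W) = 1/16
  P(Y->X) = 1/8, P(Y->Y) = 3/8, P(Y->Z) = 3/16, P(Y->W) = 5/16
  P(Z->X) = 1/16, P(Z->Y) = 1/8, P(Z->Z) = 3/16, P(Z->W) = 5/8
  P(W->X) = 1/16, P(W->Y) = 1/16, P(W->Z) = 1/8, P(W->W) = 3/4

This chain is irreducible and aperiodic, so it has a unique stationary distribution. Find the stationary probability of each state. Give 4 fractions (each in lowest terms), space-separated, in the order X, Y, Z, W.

The stationary distribution satisfies pi = pi * P, i.e.:
  pi_X = 1/16*pi_X + 1/8*pi_Y + 1/16*pi_Z + 1/16*pi_W
  pi_Y = 13/16*pi_X + 3/8*pi_Y + 1/8*pi_Z + 1/16*pi_W
  pi_Z = 1/16*pi_X + 3/16*pi_Y + 3/16*pi_Z + 1/8*pi_W
  pi_W = 1/16*pi_X + 5/16*pi_Y + 5/8*pi_Z + 3/4*pi_W
with normalization: pi_X + pi_Y + pi_Z + pi_W = 1.

Using the first 3 balance equations plus normalization, the linear system A*pi = b is:
  [-15/16, 1/8, 1/16, 1/16] . pi = 0
  [13/16, -5/8, 1/8, 1/16] . pi = 0
  [1/16, 3/16, -13/16, 1/8] . pi = 0
  [1, 1, 1, 1] . pi = 1

Solving yields:
  pi_X = 181/2445
  pi_Y = 451/2445
  pi_Z = 344/2445
  pi_W = 1469/2445

Verification (pi * P):
  181/2445*1/16 + 451/2445*1/8 + 344/2445*1/16 + 1469/2445*1/16 = 181/2445 = pi_X  (ok)
  181/2445*13/16 + 451/2445*3/8 + 344/2445*1/8 + 1469/2445*1/16 = 451/2445 = pi_Y  (ok)
  181/2445*1/16 + 451/2445*3/16 + 344/2445*3/16 + 1469/2445*1/8 = 344/2445 = pi_Z  (ok)
  181/2445*1/16 + 451/2445*5/16 + 344/2445*5/8 + 1469/2445*3/4 = 1469/2445 = pi_W  (ok)

Answer: 181/2445 451/2445 344/2445 1469/2445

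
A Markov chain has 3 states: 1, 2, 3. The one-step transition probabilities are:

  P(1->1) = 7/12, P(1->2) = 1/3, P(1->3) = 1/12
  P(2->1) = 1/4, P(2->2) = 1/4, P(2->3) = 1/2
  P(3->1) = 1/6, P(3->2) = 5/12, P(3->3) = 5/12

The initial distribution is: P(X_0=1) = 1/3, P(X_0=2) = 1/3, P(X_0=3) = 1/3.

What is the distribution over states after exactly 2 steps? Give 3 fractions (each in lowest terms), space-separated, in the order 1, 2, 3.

Propagating the distribution step by step (d_{t+1} = d_t * P):
d_0 = (1=1/3, 2=1/3, 3=1/3)
  d_1[1] = 1/3*7/12 + 1/3*1/4 + 1/3*1/6 = 1/3
  d_1[2] = 1/3*1/3 + 1/3*1/4 + 1/3*5/12 = 1/3
  d_1[3] = 1/3*1/12 + 1/3*1/2 + 1/3*5/12 = 1/3
d_1 = (1=1/3, 2=1/3, 3=1/3)
  d_2[1] = 1/3*7/12 + 1/3*1/4 + 1/3*1/6 = 1/3
  d_2[2] = 1/3*1/3 + 1/3*1/4 + 1/3*5/12 = 1/3
  d_2[3] = 1/3*1/12 + 1/3*1/2 + 1/3*5/12 = 1/3
d_2 = (1=1/3, 2=1/3, 3=1/3)

Answer: 1/3 1/3 1/3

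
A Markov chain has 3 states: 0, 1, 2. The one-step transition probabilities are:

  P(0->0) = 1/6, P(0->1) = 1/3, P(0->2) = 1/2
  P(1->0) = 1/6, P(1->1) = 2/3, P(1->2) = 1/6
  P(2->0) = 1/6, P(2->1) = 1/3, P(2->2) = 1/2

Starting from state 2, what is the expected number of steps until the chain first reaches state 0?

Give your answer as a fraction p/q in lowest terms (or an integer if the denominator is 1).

Let h_i = expected steps to first reach 0 from state i.
Boundary: h_0 = 0.
First-step equations for the other states:
  h_1 = 1 + 1/6*h_0 + 2/3*h_1 + 1/6*h_2
  h_2 = 1 + 1/6*h_0 + 1/3*h_1 + 1/2*h_2

Substituting h_0 = 0 and rearranging gives the linear system (I - Q) h = 1:
  [1/3, -1/6] . (h_1, h_2) = 1
  [-1/3, 1/2] . (h_1, h_2) = 1

Solving yields:
  h_1 = 6
  h_2 = 6

Starting state is 2, so the expected hitting time is h_2 = 6.

Answer: 6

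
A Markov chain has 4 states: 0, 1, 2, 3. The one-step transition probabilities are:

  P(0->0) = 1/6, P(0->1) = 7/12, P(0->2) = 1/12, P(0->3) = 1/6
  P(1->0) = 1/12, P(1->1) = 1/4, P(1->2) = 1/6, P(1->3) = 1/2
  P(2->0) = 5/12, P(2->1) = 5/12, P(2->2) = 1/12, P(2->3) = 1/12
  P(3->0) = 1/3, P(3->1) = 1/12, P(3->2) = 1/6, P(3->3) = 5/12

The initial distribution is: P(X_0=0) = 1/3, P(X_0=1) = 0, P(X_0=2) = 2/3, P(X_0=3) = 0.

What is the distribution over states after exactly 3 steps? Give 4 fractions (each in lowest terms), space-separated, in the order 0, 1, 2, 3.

Answer: 131/576 175/648 245/1728 935/2592

Derivation:
Propagating the distribution step by step (d_{t+1} = d_t * P):
d_0 = (0=1/3, 1=0, 2=2/3, 3=0)
  d_1[0] = 1/3*1/6 + 0*1/12 + 2/3*5/12 + 0*1/3 = 1/3
  d_1[1] = 1/3*7/12 + 0*1/4 + 2/3*5/12 + 0*1/12 = 17/36
  d_1[2] = 1/3*1/12 + 0*1/6 + 2/3*1/12 + 0*1/6 = 1/12
  d_1[3] = 1/3*1/6 + 0*1/2 + 2/3*1/12 + 0*5/12 = 1/9
d_1 = (0=1/3, 1=17/36, 2=1/12, 3=1/9)
  d_2[0] = 1/3*1/6 + 17/36*1/12 + 1/12*5/12 + 1/9*1/3 = 1/6
  d_2[1] = 1/3*7/12 + 17/36*1/4 + 1/12*5/12 + 1/9*1/12 = 77/216
  d_2[2] = 1/3*1/12 + 17/36*1/6 + 1/12*1/12 + 1/9*1/6 = 19/144
  d_2[3] = 1/3*1/6 + 17/36*1/2 + 1/12*1/12 + 1/9*5/12 = 149/432
d_2 = (0=1/6, 1=77/216, 2=19/144, 3=149/432)
  d_3[0] = 1/6*1/6 + 77/216*1/12 + 19/144*5/12 + 149/432*1/3 = 131/576
  d_3[1] = 1/6*7/12 + 77/216*1/4 + 19/144*5/12 + 149/432*1/12 = 175/648
  d_3[2] = 1/6*1/12 + 77/216*1/6 + 19/144*1/12 + 149/432*1/6 = 245/1728
  d_3[3] = 1/6*1/6 + 77/216*1/2 + 19/144*1/12 + 149/432*5/12 = 935/2592
d_3 = (0=131/576, 1=175/648, 2=245/1728, 3=935/2592)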